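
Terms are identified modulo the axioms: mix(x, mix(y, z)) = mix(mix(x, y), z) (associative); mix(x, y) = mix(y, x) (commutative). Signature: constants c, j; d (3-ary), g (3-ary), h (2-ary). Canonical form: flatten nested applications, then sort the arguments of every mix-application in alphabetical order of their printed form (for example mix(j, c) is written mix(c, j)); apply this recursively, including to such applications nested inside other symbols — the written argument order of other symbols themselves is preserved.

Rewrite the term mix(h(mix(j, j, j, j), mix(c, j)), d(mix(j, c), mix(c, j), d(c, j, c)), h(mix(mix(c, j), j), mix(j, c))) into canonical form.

Canonicalize subterm:  d(mix(j, c), mix(c, j), d(c, j, c))  →  d(mix(c, j), mix(c, j), d(c, j, c))
Inside:  h(mix(mix(c, j), j), mix(j, c))  →  h(mix(c, j, j), mix(c, j))
Order the arguments:  mix(d(mix(c, j), mix(c, j), d(c, j, c)), h(mix(c, j, j), mix(c, j)), h(mix(j, j, j, j), mix(c, j)))

Answer: mix(d(mix(c, j), mix(c, j), d(c, j, c)), h(mix(c, j, j), mix(c, j)), h(mix(j, j, j, j), mix(c, j)))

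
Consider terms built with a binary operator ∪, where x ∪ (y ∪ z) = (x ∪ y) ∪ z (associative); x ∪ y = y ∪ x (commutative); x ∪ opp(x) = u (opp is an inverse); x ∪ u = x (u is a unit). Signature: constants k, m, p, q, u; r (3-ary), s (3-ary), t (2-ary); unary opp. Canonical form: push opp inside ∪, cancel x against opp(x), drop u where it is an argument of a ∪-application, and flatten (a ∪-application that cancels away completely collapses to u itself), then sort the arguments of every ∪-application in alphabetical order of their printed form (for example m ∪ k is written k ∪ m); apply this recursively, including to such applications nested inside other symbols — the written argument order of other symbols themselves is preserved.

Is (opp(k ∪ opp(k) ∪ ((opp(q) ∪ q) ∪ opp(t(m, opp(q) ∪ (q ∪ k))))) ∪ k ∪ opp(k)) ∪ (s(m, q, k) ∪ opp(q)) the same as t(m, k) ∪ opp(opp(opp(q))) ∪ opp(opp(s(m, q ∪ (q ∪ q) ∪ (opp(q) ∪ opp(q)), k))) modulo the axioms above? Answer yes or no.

Left:  (opp(k ∪ opp(k) ∪ ((opp(q) ∪ q) ∪ opp(t(m, opp(q) ∪ (q ∪ k))))) ∪ k ∪ opp(k)) ∪ (s(m, q, k) ∪ opp(q))
  Push opp inside:  distribute opp over ∪ and collapse double opp
  Inverses cancel:  k cancels
  Collect terms:  opp(q) ∪ t(m, k) ∪ s(m, q, k)
  Sort arguments:  opp(q) ∪ s(m, q, k) ∪ t(m, k)
Right:  t(m, k) ∪ opp(opp(opp(q))) ∪ opp(opp(s(m, q ∪ (q ∪ q) ∪ (opp(q) ∪ opp(q)), k)))
  Push opp inside:  distribute opp over ∪ and collapse double opp
  Combine occurrences:  t(m, k) ∪ opp(q) ∪ s(m, q, k)
  Sort:  opp(q) ∪ s(m, q, k) ∪ t(m, k)

Answer: yes — both canonical forms are opp(q) ∪ s(m, q, k) ∪ t(m, k)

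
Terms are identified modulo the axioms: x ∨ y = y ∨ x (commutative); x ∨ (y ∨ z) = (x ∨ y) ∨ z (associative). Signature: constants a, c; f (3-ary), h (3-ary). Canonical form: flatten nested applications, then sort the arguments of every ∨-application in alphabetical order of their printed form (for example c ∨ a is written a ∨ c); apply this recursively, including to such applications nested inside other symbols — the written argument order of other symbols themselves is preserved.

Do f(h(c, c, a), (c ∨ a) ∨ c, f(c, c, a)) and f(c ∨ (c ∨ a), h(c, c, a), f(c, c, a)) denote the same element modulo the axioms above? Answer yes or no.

Answer: no — f(h(c, c, a), a ∨ c ∨ c, f(c, c, a)) vs f(a ∨ c ∨ c, h(c, c, a), f(c, c, a))

Derivation:
Left:  f(h(c, c, a), (c ∨ a) ∨ c, f(c, c, a))
  Focus inside:  (c ∨ a) ∨ c
  Flatten:  c ∨ a ∨ c
  Order the arguments:  a ∨ c ∨ c
  Reassemble:  f(h(c, c, a), a ∨ c ∨ c, f(c, c, a))
Right:  f(c ∨ (c ∨ a), h(c, c, a), f(c, c, a))
  Work inside:  c ∨ (c ∨ a)
  Merge nested applications:  c ∨ c ∨ a
  Sort:  a ∨ c ∨ c
  Reassemble:  f(a ∨ c ∨ c, h(c, c, a), f(c, c, a))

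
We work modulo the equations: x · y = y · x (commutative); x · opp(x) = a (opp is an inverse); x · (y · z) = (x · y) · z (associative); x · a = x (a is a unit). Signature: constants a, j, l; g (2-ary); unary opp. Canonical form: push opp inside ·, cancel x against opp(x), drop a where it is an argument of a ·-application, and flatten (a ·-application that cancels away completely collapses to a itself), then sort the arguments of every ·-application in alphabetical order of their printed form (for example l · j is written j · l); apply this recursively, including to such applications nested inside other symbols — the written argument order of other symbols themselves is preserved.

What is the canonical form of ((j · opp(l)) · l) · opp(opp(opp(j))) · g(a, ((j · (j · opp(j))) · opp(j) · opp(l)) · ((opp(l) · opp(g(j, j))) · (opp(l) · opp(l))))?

Push opp inside:  distribute opp over · and collapse double opp
Cancel:  j cancels; l cancels
Collect:  g(a, opp(g(j, j)) · opp(l) · opp(l) · opp(l) · opp(l))

Answer: g(a, opp(g(j, j)) · opp(l) · opp(l) · opp(l) · opp(l))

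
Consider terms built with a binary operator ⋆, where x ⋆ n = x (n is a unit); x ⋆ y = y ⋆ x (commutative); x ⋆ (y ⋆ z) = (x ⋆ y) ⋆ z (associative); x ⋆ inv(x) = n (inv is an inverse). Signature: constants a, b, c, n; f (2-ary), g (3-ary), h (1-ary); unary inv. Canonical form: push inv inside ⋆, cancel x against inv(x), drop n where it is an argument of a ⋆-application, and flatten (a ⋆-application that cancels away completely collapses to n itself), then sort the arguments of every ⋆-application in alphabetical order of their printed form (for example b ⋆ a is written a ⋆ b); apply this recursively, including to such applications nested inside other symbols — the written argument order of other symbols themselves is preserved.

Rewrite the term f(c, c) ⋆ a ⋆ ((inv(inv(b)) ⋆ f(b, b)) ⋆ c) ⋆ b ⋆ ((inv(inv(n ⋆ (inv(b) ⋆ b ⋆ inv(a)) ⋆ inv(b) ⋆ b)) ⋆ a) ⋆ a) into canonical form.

Push inv inside:  distribute inv over ⋆ and collapse double inv
Collect:  f(c, c) ⋆ a ⋆ a ⋆ b ⋆ b ⋆ f(b, b) ⋆ c
Sort arguments:  a ⋆ a ⋆ b ⋆ b ⋆ c ⋆ f(b, b) ⋆ f(c, c)

Answer: a ⋆ a ⋆ b ⋆ b ⋆ c ⋆ f(b, b) ⋆ f(c, c)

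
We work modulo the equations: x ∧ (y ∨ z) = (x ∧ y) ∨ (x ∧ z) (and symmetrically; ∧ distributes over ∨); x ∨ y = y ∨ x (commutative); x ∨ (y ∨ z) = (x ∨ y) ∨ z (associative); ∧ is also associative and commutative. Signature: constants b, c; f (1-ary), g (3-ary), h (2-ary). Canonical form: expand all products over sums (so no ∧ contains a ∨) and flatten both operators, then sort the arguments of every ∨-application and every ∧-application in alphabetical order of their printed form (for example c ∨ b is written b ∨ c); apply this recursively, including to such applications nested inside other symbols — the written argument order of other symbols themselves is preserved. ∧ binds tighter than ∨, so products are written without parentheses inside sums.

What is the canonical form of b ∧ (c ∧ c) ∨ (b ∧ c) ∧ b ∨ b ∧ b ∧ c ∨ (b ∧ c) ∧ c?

Flatten:  b ∧ c ∧ c ∨ b ∧ b ∧ c ∨ b ∧ b ∧ c ∨ b ∧ c ∧ c
Sort arguments:  b ∧ b ∧ c ∨ b ∧ b ∧ c ∨ b ∧ c ∧ c ∨ b ∧ c ∧ c

Answer: b ∧ b ∧ c ∨ b ∧ b ∧ c ∨ b ∧ c ∧ c ∨ b ∧ c ∧ c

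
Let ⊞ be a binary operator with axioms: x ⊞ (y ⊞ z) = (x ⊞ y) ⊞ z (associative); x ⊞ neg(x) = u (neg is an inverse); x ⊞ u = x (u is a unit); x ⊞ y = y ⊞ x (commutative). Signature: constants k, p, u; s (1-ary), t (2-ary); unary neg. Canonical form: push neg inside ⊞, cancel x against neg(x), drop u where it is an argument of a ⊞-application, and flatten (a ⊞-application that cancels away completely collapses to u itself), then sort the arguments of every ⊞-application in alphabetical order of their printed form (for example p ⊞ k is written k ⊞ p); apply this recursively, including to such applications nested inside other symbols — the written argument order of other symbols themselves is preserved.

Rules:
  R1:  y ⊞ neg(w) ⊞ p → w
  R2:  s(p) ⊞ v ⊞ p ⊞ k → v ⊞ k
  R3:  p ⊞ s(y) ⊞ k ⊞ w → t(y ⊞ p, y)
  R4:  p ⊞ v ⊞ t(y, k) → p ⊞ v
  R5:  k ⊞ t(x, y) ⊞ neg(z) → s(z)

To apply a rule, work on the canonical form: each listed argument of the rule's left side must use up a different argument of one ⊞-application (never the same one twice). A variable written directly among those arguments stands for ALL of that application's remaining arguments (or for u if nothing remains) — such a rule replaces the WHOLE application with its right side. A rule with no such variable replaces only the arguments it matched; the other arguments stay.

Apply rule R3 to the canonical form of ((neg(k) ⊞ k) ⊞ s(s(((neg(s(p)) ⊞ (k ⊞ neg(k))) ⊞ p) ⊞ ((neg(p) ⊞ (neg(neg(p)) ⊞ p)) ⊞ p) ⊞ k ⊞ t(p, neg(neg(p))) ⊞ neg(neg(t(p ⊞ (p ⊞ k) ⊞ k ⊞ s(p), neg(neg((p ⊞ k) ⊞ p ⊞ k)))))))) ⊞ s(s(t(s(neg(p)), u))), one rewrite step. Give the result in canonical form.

Canonical form:  s(s(k ⊞ neg(s(p)) ⊞ p ⊞ p ⊞ p ⊞ t(k ⊞ k ⊞ p ⊞ p ⊞ s(p), k ⊞ k ⊞ p ⊞ p) ⊞ t(p, p))) ⊞ s(s(t(s(neg(p)), u)))
Apply R3:  consuming k, p, s(p);  w := k ⊞ p, y := p
The extension variable absorbs all remaining arguments, so the whole application is rewritten.
Result:  s(s(k ⊞ neg(s(p)) ⊞ p ⊞ p ⊞ p ⊞ t(p, p) ⊞ t(t(p ⊞ p, p), k ⊞ k ⊞ p ⊞ p))) ⊞ s(s(t(s(neg(p)), u)))

Answer: s(s(k ⊞ neg(s(p)) ⊞ p ⊞ p ⊞ p ⊞ t(p, p) ⊞ t(t(p ⊞ p, p), k ⊞ k ⊞ p ⊞ p))) ⊞ s(s(t(s(neg(p)), u)))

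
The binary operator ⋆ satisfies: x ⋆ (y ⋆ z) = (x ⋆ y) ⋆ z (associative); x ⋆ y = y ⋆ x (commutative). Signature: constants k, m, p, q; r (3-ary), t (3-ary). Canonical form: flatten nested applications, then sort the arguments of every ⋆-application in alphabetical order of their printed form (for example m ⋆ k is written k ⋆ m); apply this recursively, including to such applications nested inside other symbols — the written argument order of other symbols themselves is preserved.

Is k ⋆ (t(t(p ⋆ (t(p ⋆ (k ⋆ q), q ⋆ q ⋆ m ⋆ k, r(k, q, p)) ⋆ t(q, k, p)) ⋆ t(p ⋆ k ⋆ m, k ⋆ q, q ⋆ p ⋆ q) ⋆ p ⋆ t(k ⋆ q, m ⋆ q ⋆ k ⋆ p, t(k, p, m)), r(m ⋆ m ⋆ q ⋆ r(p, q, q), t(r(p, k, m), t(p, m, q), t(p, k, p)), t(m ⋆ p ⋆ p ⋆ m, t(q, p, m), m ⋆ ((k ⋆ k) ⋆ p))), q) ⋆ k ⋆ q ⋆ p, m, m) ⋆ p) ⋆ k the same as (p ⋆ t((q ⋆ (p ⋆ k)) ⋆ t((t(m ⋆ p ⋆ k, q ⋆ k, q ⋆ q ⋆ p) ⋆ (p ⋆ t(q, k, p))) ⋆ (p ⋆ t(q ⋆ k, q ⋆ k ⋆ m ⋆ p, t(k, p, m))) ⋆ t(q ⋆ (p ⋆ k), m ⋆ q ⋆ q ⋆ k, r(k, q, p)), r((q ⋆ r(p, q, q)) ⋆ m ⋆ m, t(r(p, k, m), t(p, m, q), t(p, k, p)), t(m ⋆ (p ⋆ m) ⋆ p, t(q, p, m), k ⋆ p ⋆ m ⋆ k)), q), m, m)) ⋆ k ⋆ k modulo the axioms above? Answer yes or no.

Left:  k ⋆ (t(t(p ⋆ (t(p ⋆ (k ⋆ q), q ⋆ q ⋆ m ⋆ k, r(k, q, p)) ⋆ t(q, k, p)) ⋆ t(p ⋆ k ⋆ m, k ⋆ q, q ⋆ p ⋆ q) ⋆ p ⋆ t(k ⋆ q, m ⋆ q ⋆ k ⋆ p, t(k, p, m)), r(m ⋆ m ⋆ q ⋆ r(p, q, q), t(r(p, k, m), t(p, m, q), t(p, k, p)), t(m ⋆ p ⋆ p ⋆ m, t(q, p, m), m ⋆ ((k ⋆ k) ⋆ p))), q) ⋆ k ⋆ q ⋆ p, m, m) ⋆ p) ⋆ k
  Flatten:  k ⋆ t(t(p ⋆ (t(p ⋆ (k ⋆ q), q ⋆ q ⋆ m ⋆ k, r(k, q, p)) ⋆ t(q, k, p)) ⋆ t(p ⋆ k ⋆ m, k ⋆ q, q ⋆ p ⋆ q) ⋆ p ⋆ t(k ⋆ q, m ⋆ q ⋆ k ⋆ p, t(k, p, m)), r(m ⋆ m ⋆ q ⋆ r(p, q, q), t(r(p, k, m), t(p, m, q), t(p, k, p)), t(m ⋆ p ⋆ p ⋆ m, t(q, p, m), m ⋆ ((k ⋆ k) ⋆ p))), q) ⋆ k ⋆ q ⋆ p, m, m) ⋆ p ⋆ k
  Canonicalize subterm:  t(t(p ⋆ (t(p ⋆ (k ⋆ q), q ⋆ q ⋆ m ⋆ k, r(k, q, p)) ⋆ t(q, k, p)) ⋆ t(p ⋆ k ⋆ m, k ⋆ q, q ⋆ p ⋆ q) ⋆ p ⋆ t(k ⋆ q, m ⋆ q ⋆ k ⋆ p, t(k, p, m)), r(m ⋆ m ⋆ q ⋆ r(p, q, q), t(r(p, k, m), t(p, m, q), t(p, k, p)), t(m ⋆ p ⋆ p ⋆ m, t(q, p, m), m ⋆ ((k ⋆ k) ⋆ p))), q) ⋆ k ⋆ q ⋆ p, m, m)  →  t(k ⋆ p ⋆ q ⋆ t(p ⋆ p ⋆ t(k ⋆ m ⋆ p, k ⋆ q, p ⋆ q ⋆ q) ⋆ t(k ⋆ p ⋆ q, k ⋆ m ⋆ q ⋆ q, r(k, q, p)) ⋆ t(k ⋆ q, k ⋆ m ⋆ p ⋆ q, t(k, p, m)) ⋆ t(q, k, p), r(m ⋆ m ⋆ q ⋆ r(p, q, q), t(r(p, k, m), t(p, m, q), t(p, k, p)), t(m ⋆ m ⋆ p ⋆ p, t(q, p, m), k ⋆ k ⋆ m ⋆ p)), q), m, m)
  Sort arguments:  k ⋆ k ⋆ p ⋆ t(k ⋆ p ⋆ q ⋆ t(p ⋆ p ⋆ t(k ⋆ m ⋆ p, k ⋆ q, p ⋆ q ⋆ q) ⋆ t(k ⋆ p ⋆ q, k ⋆ m ⋆ q ⋆ q, r(k, q, p)) ⋆ t(k ⋆ q, k ⋆ m ⋆ p ⋆ q, t(k, p, m)) ⋆ t(q, k, p), r(m ⋆ m ⋆ q ⋆ r(p, q, q), t(r(p, k, m), t(p, m, q), t(p, k, p)), t(m ⋆ m ⋆ p ⋆ p, t(q, p, m), k ⋆ k ⋆ m ⋆ p)), q), m, m)
Right:  (p ⋆ t((q ⋆ (p ⋆ k)) ⋆ t((t(m ⋆ p ⋆ k, q ⋆ k, q ⋆ q ⋆ p) ⋆ (p ⋆ t(q, k, p))) ⋆ (p ⋆ t(q ⋆ k, q ⋆ k ⋆ m ⋆ p, t(k, p, m))) ⋆ t(q ⋆ (p ⋆ k), m ⋆ q ⋆ q ⋆ k, r(k, q, p)), r((q ⋆ r(p, q, q)) ⋆ m ⋆ m, t(r(p, k, m), t(p, m, q), t(p, k, p)), t(m ⋆ (p ⋆ m) ⋆ p, t(q, p, m), k ⋆ p ⋆ m ⋆ k)), q), m, m)) ⋆ k ⋆ k
  Un-nest:  p ⋆ t((q ⋆ (p ⋆ k)) ⋆ t((t(m ⋆ p ⋆ k, q ⋆ k, q ⋆ q ⋆ p) ⋆ (p ⋆ t(q, k, p))) ⋆ (p ⋆ t(q ⋆ k, q ⋆ k ⋆ m ⋆ p, t(k, p, m))) ⋆ t(q ⋆ (p ⋆ k), m ⋆ q ⋆ q ⋆ k, r(k, q, p)), r((q ⋆ r(p, q, q)) ⋆ m ⋆ m, t(r(p, k, m), t(p, m, q), t(p, k, p)), t(m ⋆ (p ⋆ m) ⋆ p, t(q, p, m), k ⋆ p ⋆ m ⋆ k)), q), m, m) ⋆ k ⋆ k
  Canonicalize subterm:  t((q ⋆ (p ⋆ k)) ⋆ t((t(m ⋆ p ⋆ k, q ⋆ k, q ⋆ q ⋆ p) ⋆ (p ⋆ t(q, k, p))) ⋆ (p ⋆ t(q ⋆ k, q ⋆ k ⋆ m ⋆ p, t(k, p, m))) ⋆ t(q ⋆ (p ⋆ k), m ⋆ q ⋆ q ⋆ k, r(k, q, p)), r((q ⋆ r(p, q, q)) ⋆ m ⋆ m, t(r(p, k, m), t(p, m, q), t(p, k, p)), t(m ⋆ (p ⋆ m) ⋆ p, t(q, p, m), k ⋆ p ⋆ m ⋆ k)), q), m, m)  →  t(k ⋆ p ⋆ q ⋆ t(p ⋆ p ⋆ t(k ⋆ m ⋆ p, k ⋆ q, p ⋆ q ⋆ q) ⋆ t(k ⋆ p ⋆ q, k ⋆ m ⋆ q ⋆ q, r(k, q, p)) ⋆ t(k ⋆ q, k ⋆ m ⋆ p ⋆ q, t(k, p, m)) ⋆ t(q, k, p), r(m ⋆ m ⋆ q ⋆ r(p, q, q), t(r(p, k, m), t(p, m, q), t(p, k, p)), t(m ⋆ m ⋆ p ⋆ p, t(q, p, m), k ⋆ k ⋆ m ⋆ p)), q), m, m)
  Sort:  k ⋆ k ⋆ p ⋆ t(k ⋆ p ⋆ q ⋆ t(p ⋆ p ⋆ t(k ⋆ m ⋆ p, k ⋆ q, p ⋆ q ⋆ q) ⋆ t(k ⋆ p ⋆ q, k ⋆ m ⋆ q ⋆ q, r(k, q, p)) ⋆ t(k ⋆ q, k ⋆ m ⋆ p ⋆ q, t(k, p, m)) ⋆ t(q, k, p), r(m ⋆ m ⋆ q ⋆ r(p, q, q), t(r(p, k, m), t(p, m, q), t(p, k, p)), t(m ⋆ m ⋆ p ⋆ p, t(q, p, m), k ⋆ k ⋆ m ⋆ p)), q), m, m)

Answer: yes — both canonical forms are k ⋆ k ⋆ p ⋆ t(k ⋆ p ⋆ q ⋆ t(p ⋆ p ⋆ t(k ⋆ m ⋆ p, k ⋆ q, p ⋆ q ⋆ q) ⋆ t(k ⋆ p ⋆ q, k ⋆ m ⋆ q ⋆ q, r(k, q, p)) ⋆ t(k ⋆ q, k ⋆ m ⋆ p ⋆ q, t(k, p, m)) ⋆ t(q, k, p), r(m ⋆ m ⋆ q ⋆ r(p, q, q), t(r(p, k, m), t(p, m, q), t(p, k, p)), t(m ⋆ m ⋆ p ⋆ p, t(q, p, m), k ⋆ k ⋆ m ⋆ p)), q), m, m)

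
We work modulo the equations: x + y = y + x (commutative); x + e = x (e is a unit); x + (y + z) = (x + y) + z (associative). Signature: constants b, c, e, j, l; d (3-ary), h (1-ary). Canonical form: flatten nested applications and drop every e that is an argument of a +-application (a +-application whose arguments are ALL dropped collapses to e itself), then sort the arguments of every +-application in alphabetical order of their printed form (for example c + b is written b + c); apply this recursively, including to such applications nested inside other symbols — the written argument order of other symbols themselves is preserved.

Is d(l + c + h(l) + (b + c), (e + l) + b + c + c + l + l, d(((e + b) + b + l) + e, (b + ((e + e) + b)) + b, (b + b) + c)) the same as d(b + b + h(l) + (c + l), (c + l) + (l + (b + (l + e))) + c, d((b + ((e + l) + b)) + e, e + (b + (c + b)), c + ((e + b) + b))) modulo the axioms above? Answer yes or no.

Left:  d(l + c + h(l) + (b + c), (e + l) + b + c + c + l + l, d(((e + b) + b + l) + e, (b + ((e + e) + b)) + b, (b + b) + c))
  Focus inside:  (b + ((e + e) + b)) + b
  Flatten:  b + e + e + b + b
  Units out:  drop e (×2)
  Sort arguments:  b + b + b
  Rebuild:  d(b + c + c + h(l) + l, b + c + c + l + l + l, d(b + b + l, b + b + b, b + b + c))
Right:  d(b + b + h(l) + (c + l), (c + l) + (l + (b + (l + e))) + c, d((b + ((e + l) + b)) + e, e + (b + (c + b)), c + ((e + b) + b)))
  Focus inside:  (c + l) + (l + (b + (l + e))) + c
  Merge nested applications:  c + l + l + b + l + e + c
  Drop the unit:  drop e
  Sort:  b + c + c + l + l + l
  Rebuild:  d(b + b + c + h(l) + l, b + c + c + l + l + l, d(b + b + l, b + b + c, b + b + c))

Answer: no — d(b + c + c + h(l) + l, b + c + c + l + l + l, d(b + b + l, b + b + b, b + b + c)) vs d(b + b + c + h(l) + l, b + c + c + l + l + l, d(b + b + l, b + b + c, b + b + c))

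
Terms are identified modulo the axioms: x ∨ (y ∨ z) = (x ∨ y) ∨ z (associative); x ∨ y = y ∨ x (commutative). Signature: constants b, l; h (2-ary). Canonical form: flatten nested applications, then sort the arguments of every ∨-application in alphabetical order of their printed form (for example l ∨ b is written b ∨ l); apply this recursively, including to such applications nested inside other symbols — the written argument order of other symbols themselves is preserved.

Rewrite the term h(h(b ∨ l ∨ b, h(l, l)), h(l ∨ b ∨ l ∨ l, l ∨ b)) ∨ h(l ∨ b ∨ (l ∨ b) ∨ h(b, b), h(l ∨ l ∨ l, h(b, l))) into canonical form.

Simplify inside:  h(h(b ∨ l ∨ b, h(l, l)), h(l ∨ b ∨ l ∨ l, l ∨ b))  →  h(h(b ∨ b ∨ l, h(l, l)), h(b ∨ l ∨ l ∨ l, b ∨ l))
Canonicalize subterm:  h(l ∨ b ∨ (l ∨ b) ∨ h(b, b), h(l ∨ l ∨ l, h(b, l)))  →  h(b ∨ b ∨ h(b, b) ∨ l ∨ l, h(l ∨ l ∨ l, h(b, l)))
Sort arguments:  h(b ∨ b ∨ h(b, b) ∨ l ∨ l, h(l ∨ l ∨ l, h(b, l))) ∨ h(h(b ∨ b ∨ l, h(l, l)), h(b ∨ l ∨ l ∨ l, b ∨ l))

Answer: h(b ∨ b ∨ h(b, b) ∨ l ∨ l, h(l ∨ l ∨ l, h(b, l))) ∨ h(h(b ∨ b ∨ l, h(l, l)), h(b ∨ l ∨ l ∨ l, b ∨ l))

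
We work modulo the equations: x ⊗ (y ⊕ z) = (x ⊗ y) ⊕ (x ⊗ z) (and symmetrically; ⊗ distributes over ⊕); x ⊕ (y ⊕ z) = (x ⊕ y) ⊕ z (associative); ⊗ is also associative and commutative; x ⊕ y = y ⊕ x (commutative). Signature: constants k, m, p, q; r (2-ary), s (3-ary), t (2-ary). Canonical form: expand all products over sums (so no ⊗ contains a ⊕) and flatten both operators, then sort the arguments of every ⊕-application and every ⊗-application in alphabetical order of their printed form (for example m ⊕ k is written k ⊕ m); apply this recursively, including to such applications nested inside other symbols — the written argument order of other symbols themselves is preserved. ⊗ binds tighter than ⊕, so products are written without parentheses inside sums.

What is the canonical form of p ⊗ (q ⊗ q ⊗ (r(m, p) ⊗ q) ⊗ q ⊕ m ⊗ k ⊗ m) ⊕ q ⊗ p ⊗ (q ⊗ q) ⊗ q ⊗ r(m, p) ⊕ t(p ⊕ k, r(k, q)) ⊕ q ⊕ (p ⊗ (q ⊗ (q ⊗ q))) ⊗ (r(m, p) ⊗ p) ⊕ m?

Distribute:  p ⊗ q ⊗ q ⊗ q ⊗ q ⊗ r(m, p) ⊕ k ⊗ m ⊗ m ⊗ p ⊕ p ⊗ q ⊗ q ⊗ q ⊗ q ⊗ r(m, p) ⊕ t(k ⊕ p, r(k, q)) ⊕ q ⊕ p ⊗ p ⊗ q ⊗ q ⊗ q ⊗ r(m, p) ⊕ m
Sort arguments:  k ⊗ m ⊗ m ⊗ p ⊕ m ⊕ p ⊗ p ⊗ q ⊗ q ⊗ q ⊗ r(m, p) ⊕ p ⊗ q ⊗ q ⊗ q ⊗ q ⊗ r(m, p) ⊕ p ⊗ q ⊗ q ⊗ q ⊗ q ⊗ r(m, p) ⊕ q ⊕ t(k ⊕ p, r(k, q))

Answer: k ⊗ m ⊗ m ⊗ p ⊕ m ⊕ p ⊗ p ⊗ q ⊗ q ⊗ q ⊗ r(m, p) ⊕ p ⊗ q ⊗ q ⊗ q ⊗ q ⊗ r(m, p) ⊕ p ⊗ q ⊗ q ⊗ q ⊗ q ⊗ r(m, p) ⊕ q ⊕ t(k ⊕ p, r(k, q))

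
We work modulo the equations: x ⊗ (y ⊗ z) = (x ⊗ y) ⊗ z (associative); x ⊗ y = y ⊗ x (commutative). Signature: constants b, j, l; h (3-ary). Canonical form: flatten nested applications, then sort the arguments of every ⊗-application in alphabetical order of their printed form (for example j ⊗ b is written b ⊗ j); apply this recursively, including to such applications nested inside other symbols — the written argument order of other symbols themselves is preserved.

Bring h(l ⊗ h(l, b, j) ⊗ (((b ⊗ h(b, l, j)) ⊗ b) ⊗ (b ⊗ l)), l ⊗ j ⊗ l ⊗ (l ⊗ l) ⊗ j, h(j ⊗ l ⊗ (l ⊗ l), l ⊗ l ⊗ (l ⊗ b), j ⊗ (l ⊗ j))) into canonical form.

Focus inside:  l ⊗ h(l, b, j) ⊗ (((b ⊗ h(b, l, j)) ⊗ b) ⊗ (b ⊗ l))
Un-nest:  l ⊗ h(l, b, j) ⊗ b ⊗ h(b, l, j) ⊗ b ⊗ b ⊗ l
Order the arguments:  b ⊗ b ⊗ b ⊗ h(b, l, j) ⊗ h(l, b, j) ⊗ l ⊗ l
Put back:  h(b ⊗ b ⊗ b ⊗ h(b, l, j) ⊗ h(l, b, j) ⊗ l ⊗ l, j ⊗ j ⊗ l ⊗ l ⊗ l ⊗ l, h(j ⊗ l ⊗ l ⊗ l, b ⊗ l ⊗ l ⊗ l, j ⊗ j ⊗ l))

Answer: h(b ⊗ b ⊗ b ⊗ h(b, l, j) ⊗ h(l, b, j) ⊗ l ⊗ l, j ⊗ j ⊗ l ⊗ l ⊗ l ⊗ l, h(j ⊗ l ⊗ l ⊗ l, b ⊗ l ⊗ l ⊗ l, j ⊗ j ⊗ l))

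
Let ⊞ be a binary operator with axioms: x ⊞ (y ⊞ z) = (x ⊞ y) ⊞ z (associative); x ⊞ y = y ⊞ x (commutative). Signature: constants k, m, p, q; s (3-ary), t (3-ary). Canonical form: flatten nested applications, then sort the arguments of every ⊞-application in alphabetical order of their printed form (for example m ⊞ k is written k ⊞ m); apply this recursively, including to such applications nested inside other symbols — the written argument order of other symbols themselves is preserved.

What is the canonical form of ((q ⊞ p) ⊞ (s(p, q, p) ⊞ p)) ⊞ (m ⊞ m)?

Answer: m ⊞ m ⊞ p ⊞ p ⊞ q ⊞ s(p, q, p)

Derivation:
Flatten:  q ⊞ p ⊞ s(p, q, p) ⊞ p ⊞ m ⊞ m
Sort:  m ⊞ m ⊞ p ⊞ p ⊞ q ⊞ s(p, q, p)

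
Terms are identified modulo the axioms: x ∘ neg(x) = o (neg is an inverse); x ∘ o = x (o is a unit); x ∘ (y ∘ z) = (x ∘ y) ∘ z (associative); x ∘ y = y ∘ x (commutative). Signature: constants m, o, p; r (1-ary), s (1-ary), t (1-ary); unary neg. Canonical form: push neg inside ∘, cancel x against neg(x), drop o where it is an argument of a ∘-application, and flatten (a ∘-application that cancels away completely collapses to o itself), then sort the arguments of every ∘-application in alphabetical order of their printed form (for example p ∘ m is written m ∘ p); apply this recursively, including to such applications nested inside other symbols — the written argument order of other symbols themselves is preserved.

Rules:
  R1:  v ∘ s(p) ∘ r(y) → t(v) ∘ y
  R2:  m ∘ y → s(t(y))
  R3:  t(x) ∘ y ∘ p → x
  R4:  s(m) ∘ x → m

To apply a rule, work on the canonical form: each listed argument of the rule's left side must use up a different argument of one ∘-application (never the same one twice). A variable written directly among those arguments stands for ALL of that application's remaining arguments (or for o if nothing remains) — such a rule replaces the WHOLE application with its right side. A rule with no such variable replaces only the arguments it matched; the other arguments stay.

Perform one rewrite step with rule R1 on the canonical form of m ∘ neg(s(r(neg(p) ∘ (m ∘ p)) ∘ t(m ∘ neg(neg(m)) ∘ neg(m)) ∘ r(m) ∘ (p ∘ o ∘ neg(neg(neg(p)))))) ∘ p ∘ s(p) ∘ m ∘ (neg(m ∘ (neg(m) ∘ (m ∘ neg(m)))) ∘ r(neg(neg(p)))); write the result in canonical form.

Canonical form:  m ∘ m ∘ neg(s(r(m) ∘ r(m) ∘ t(m))) ∘ p ∘ r(p) ∘ s(p)
R1 matches:  uses r(p), s(p);  v := m ∘ m ∘ neg(s(r(m) ∘ r(m) ∘ t(m))) ∘ p, y := p
Every leftover argument binds to the variable; the entire application is replaced.
Giving:  p ∘ t(m ∘ m ∘ neg(s(r(m) ∘ r(m) ∘ t(m))) ∘ p)

Answer: p ∘ t(m ∘ m ∘ neg(s(r(m) ∘ r(m) ∘ t(m))) ∘ p)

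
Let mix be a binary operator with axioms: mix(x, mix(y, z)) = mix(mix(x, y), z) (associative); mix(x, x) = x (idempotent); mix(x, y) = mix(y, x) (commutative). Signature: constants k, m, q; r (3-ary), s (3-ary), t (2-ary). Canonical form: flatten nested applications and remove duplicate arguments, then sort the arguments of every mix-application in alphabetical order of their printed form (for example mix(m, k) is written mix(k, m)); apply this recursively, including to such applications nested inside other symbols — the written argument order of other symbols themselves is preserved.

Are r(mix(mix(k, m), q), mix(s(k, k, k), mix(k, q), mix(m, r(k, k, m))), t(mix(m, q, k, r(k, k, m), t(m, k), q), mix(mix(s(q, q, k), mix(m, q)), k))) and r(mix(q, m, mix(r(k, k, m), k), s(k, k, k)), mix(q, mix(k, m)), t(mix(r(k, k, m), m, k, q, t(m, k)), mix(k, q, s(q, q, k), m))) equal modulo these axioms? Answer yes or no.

Answer: no — r(mix(k, m, q), mix(k, m, q, r(k, k, m), s(k, k, k)), t(mix(k, m, q, r(k, k, m), t(m, k)), mix(k, m, q, s(q, q, k)))) vs r(mix(k, m, q, r(k, k, m), s(k, k, k)), mix(k, m, q), t(mix(k, m, q, r(k, k, m), t(m, k)), mix(k, m, q, s(q, q, k))))

Derivation:
Left:  r(mix(mix(k, m), q), mix(s(k, k, k), mix(k, q), mix(m, r(k, k, m))), t(mix(m, q, k, r(k, k, m), t(m, k), q), mix(mix(s(q, q, k), mix(m, q)), k)))
  Focus inside:  mix(s(k, k, k), mix(k, q), mix(m, r(k, k, m)))
  Merge nested applications:  mix(s(k, k, k), k, q, m, r(k, k, m))
  Sort arguments:  mix(k, m, q, r(k, k, m), s(k, k, k))
  Reassemble:  r(mix(k, m, q), mix(k, m, q, r(k, k, m), s(k, k, k)), t(mix(k, m, q, r(k, k, m), t(m, k)), mix(k, m, q, s(q, q, k))))
Right:  r(mix(q, m, mix(r(k, k, m), k), s(k, k, k)), mix(q, mix(k, m)), t(mix(r(k, k, m), m, k, q, t(m, k)), mix(k, q, s(q, q, k), m)))
  Descend into:  mix(q, m, mix(r(k, k, m), k), s(k, k, k))
  Flatten:  mix(q, m, r(k, k, m), k, s(k, k, k))
  Sort arguments:  mix(k, m, q, r(k, k, m), s(k, k, k))
  Rebuild:  r(mix(k, m, q, r(k, k, m), s(k, k, k)), mix(k, m, q), t(mix(k, m, q, r(k, k, m), t(m, k)), mix(k, m, q, s(q, q, k))))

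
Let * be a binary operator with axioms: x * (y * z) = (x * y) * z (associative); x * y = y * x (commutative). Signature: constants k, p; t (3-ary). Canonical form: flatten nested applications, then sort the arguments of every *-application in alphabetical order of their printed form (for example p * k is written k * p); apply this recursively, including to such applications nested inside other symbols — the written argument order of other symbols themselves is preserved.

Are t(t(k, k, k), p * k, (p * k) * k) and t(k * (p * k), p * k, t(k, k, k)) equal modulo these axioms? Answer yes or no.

Left:  t(t(k, k, k), p * k, (p * k) * k)
  Descend into:  (p * k) * k
  Flatten:  p * k * k
  Order the arguments:  k * k * p
  Reassemble:  t(t(k, k, k), k * p, k * k * p)
Right:  t(k * (p * k), p * k, t(k, k, k))
  Work inside:  k * (p * k)
  Merge nested applications:  k * p * k
  Order the arguments:  k * k * p
  Reassemble:  t(k * k * p, k * p, t(k, k, k))

Answer: no — t(t(k, k, k), k * p, k * k * p) vs t(k * k * p, k * p, t(k, k, k))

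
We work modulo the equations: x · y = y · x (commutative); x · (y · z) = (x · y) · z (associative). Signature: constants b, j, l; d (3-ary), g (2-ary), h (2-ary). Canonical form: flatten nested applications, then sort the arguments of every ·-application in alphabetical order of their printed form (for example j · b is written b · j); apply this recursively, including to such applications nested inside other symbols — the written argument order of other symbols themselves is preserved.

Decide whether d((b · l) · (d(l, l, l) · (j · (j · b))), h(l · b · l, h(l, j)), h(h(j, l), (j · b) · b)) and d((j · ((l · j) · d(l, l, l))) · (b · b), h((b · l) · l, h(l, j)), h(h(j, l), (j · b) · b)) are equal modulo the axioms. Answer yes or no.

Left:  d((b · l) · (d(l, l, l) · (j · (j · b))), h(l · b · l, h(l, j)), h(h(j, l), (j · b) · b))
  Descend into:  (b · l) · (d(l, l, l) · (j · (j · b)))
  Un-nest:  b · l · d(l, l, l) · j · j · b
  Sort arguments:  b · b · d(l, l, l) · j · j · l
  Put back:  d(b · b · d(l, l, l) · j · j · l, h(b · l · l, h(l, j)), h(h(j, l), b · b · j))
Right:  d((j · ((l · j) · d(l, l, l))) · (b · b), h((b · l) · l, h(l, j)), h(h(j, l), (j · b) · b))
  Focus inside:  (j · ((l · j) · d(l, l, l))) · (b · b)
  Un-nest:  j · l · j · d(l, l, l) · b · b
  Sort:  b · b · d(l, l, l) · j · j · l
  Put back:  d(b · b · d(l, l, l) · j · j · l, h(b · l · l, h(l, j)), h(h(j, l), b · b · j))

Answer: yes — both canonical forms are d(b · b · d(l, l, l) · j · j · l, h(b · l · l, h(l, j)), h(h(j, l), b · b · j))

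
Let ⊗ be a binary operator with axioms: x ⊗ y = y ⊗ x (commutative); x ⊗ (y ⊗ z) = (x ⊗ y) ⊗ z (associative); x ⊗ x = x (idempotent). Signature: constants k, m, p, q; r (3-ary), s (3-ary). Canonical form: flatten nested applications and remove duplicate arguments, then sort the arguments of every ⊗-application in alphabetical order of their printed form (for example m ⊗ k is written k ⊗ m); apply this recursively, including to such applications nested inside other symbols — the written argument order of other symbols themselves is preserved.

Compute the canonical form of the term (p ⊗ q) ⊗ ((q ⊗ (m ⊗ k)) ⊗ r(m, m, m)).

Flatten:  p ⊗ q ⊗ q ⊗ m ⊗ k ⊗ r(m, m, m)
Deduplicate:  drop duplicate q
Order the arguments:  k ⊗ m ⊗ p ⊗ q ⊗ r(m, m, m)

Answer: k ⊗ m ⊗ p ⊗ q ⊗ r(m, m, m)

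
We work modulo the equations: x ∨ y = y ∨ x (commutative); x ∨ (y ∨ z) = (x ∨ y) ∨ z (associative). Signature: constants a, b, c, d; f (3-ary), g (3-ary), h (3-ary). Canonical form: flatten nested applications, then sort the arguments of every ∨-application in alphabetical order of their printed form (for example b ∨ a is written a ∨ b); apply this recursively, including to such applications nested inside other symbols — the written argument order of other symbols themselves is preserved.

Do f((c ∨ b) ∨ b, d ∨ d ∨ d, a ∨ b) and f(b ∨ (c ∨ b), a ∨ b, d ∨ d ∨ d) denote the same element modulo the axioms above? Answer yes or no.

Answer: no — f(b ∨ b ∨ c, d ∨ d ∨ d, a ∨ b) vs f(b ∨ b ∨ c, a ∨ b, d ∨ d ∨ d)

Derivation:
Left:  f((c ∨ b) ∨ b, d ∨ d ∨ d, a ∨ b)
  Work inside:  (c ∨ b) ∨ b
  Flatten:  c ∨ b ∨ b
  Sort arguments:  b ∨ b ∨ c
  Rebuild:  f(b ∨ b ∨ c, d ∨ d ∨ d, a ∨ b)
Right:  f(b ∨ (c ∨ b), a ∨ b, d ∨ d ∨ d)
  Descend into:  b ∨ (c ∨ b)
  Flatten:  b ∨ c ∨ b
  Sort:  b ∨ b ∨ c
  Rebuild:  f(b ∨ b ∨ c, a ∨ b, d ∨ d ∨ d)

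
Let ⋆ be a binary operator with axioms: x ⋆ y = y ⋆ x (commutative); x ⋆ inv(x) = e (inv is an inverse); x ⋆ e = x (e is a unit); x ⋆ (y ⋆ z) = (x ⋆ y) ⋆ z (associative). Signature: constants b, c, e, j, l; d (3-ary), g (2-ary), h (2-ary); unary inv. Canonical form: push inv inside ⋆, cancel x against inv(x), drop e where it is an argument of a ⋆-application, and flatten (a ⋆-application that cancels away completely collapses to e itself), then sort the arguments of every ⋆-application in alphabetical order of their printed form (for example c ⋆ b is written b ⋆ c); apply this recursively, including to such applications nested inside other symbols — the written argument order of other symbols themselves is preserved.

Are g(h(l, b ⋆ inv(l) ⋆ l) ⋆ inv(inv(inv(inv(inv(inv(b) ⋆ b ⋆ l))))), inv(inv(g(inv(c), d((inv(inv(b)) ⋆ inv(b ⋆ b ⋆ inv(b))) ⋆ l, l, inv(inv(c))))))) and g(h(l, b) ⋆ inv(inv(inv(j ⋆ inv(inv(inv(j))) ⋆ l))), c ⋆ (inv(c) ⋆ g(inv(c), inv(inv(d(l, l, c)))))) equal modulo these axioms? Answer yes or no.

Answer: yes — both canonical forms are g(h(l, b) ⋆ inv(l), g(inv(c), d(l, l, c)))

Derivation:
Left:  g(h(l, b ⋆ inv(l) ⋆ l) ⋆ inv(inv(inv(inv(inv(inv(b) ⋆ b ⋆ l))))), inv(inv(g(inv(c), d((inv(inv(b)) ⋆ inv(b ⋆ b ⋆ inv(b))) ⋆ l, l, inv(inv(c)))))))
  Focus inside:  h(l, b ⋆ inv(l) ⋆ l) ⋆ inv(inv(inv(inv(inv(inv(b) ⋆ b ⋆ l)))))
  Push inv inside:  distribute inv over ⋆ and collapse double inv
  Inverses cancel:  b cancels
  Collect:  h(l, b) ⋆ inv(l)
  Rebuild:  g(h(l, b) ⋆ inv(l), g(inv(c), d(l, l, c)))
Right:  g(h(l, b) ⋆ inv(inv(inv(j ⋆ inv(inv(inv(j))) ⋆ l))), c ⋆ (inv(c) ⋆ g(inv(c), inv(inv(d(l, l, c))))))
  Focus inside:  c ⋆ (inv(c) ⋆ g(inv(c), inv(inv(d(l, l, c)))))
  Push inv inside:  distribute inv over ⋆ and collapse double inv
  Inverses cancel:  c cancels
  Collect terms:  g(inv(c), d(l, l, c))
  Rebuild:  g(h(l, b) ⋆ inv(l), g(inv(c), d(l, l, c)))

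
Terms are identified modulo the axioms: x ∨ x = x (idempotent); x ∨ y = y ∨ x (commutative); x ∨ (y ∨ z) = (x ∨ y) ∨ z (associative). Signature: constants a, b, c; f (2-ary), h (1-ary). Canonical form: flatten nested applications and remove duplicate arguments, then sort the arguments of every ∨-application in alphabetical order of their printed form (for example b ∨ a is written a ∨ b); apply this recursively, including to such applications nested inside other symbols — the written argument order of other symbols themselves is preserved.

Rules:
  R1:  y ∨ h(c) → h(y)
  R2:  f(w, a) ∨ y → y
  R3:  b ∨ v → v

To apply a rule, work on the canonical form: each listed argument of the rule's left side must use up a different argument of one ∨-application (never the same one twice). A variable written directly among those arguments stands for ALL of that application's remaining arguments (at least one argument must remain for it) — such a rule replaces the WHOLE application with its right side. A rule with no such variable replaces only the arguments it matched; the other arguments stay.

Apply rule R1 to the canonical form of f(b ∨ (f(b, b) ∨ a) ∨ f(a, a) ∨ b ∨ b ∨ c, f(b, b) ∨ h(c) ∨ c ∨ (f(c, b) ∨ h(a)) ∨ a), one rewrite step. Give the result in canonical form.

Answer: f(a ∨ b ∨ c ∨ f(a, a) ∨ f(b, b), h(a ∨ c ∨ f(b, b) ∨ f(c, b) ∨ h(a)))

Derivation:
Canonical form:  f(a ∨ b ∨ c ∨ f(a, a) ∨ f(b, b), a ∨ c ∨ f(b, b) ∨ f(c, b) ∨ h(a) ∨ h(c))
Match R1:  consume h(c);  y := a ∨ c ∨ f(b, b) ∨ f(c, b) ∨ h(a)
The extension variable absorbs all remaining arguments, so the whole application is rewritten.
Giving:  f(a ∨ b ∨ c ∨ f(a, a) ∨ f(b, b), h(a ∨ c ∨ f(b, b) ∨ f(c, b) ∨ h(a)))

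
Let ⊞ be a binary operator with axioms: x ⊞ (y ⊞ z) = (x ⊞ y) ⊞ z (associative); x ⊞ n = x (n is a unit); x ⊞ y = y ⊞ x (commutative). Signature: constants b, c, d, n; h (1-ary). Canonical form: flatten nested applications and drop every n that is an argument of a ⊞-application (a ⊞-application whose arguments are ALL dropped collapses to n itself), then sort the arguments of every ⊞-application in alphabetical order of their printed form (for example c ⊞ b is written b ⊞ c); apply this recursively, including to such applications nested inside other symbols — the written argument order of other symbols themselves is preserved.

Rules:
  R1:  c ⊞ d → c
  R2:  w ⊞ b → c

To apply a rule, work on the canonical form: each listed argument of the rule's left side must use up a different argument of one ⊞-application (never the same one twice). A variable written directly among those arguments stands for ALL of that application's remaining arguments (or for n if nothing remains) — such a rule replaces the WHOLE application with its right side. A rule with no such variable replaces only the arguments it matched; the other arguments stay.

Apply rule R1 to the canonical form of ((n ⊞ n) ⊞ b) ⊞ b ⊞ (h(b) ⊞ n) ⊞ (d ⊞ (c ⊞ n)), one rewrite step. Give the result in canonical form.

Answer: b ⊞ b ⊞ c ⊞ h(b)

Derivation:
Canonical form:  b ⊞ b ⊞ c ⊞ d ⊞ h(b)
Match R1:  consume c, d
Giving:  b ⊞ b ⊞ c ⊞ h(b)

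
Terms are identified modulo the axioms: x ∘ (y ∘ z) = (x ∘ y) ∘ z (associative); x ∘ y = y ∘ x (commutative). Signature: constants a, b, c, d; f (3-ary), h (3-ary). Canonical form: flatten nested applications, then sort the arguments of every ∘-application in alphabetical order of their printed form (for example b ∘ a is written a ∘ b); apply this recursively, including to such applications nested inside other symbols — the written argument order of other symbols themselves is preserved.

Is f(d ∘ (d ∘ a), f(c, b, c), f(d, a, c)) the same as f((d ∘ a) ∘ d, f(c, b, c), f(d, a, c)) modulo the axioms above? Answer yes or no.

Left:  f(d ∘ (d ∘ a), f(c, b, c), f(d, a, c))
  Descend into:  d ∘ (d ∘ a)
  Merge nested applications:  d ∘ d ∘ a
  Sort:  a ∘ d ∘ d
  Reassemble:  f(a ∘ d ∘ d, f(c, b, c), f(d, a, c))
Right:  f((d ∘ a) ∘ d, f(c, b, c), f(d, a, c))
  Focus inside:  (d ∘ a) ∘ d
  Merge nested applications:  d ∘ a ∘ d
  Sort arguments:  a ∘ d ∘ d
  Put back:  f(a ∘ d ∘ d, f(c, b, c), f(d, a, c))

Answer: yes — both canonical forms are f(a ∘ d ∘ d, f(c, b, c), f(d, a, c))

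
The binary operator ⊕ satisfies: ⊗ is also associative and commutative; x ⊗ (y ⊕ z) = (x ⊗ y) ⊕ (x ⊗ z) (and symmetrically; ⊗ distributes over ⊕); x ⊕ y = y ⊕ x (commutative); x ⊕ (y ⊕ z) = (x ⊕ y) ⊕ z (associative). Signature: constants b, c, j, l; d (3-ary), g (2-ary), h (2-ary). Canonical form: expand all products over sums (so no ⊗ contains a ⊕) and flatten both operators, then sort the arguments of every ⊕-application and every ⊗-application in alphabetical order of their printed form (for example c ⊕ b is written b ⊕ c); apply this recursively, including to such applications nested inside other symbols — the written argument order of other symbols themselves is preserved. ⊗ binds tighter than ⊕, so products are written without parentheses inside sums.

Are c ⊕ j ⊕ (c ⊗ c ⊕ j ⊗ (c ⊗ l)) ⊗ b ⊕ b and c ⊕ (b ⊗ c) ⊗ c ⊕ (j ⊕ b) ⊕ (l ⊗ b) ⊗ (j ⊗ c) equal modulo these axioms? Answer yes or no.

Answer: yes — both canonical forms are b ⊕ b ⊗ c ⊗ c ⊕ b ⊗ c ⊗ j ⊗ l ⊕ c ⊕ j

Derivation:
Left:  c ⊕ j ⊕ (c ⊗ c ⊕ j ⊗ (c ⊗ l)) ⊗ b ⊕ b
  Expand:  c ⊕ j ⊕ b ⊗ c ⊗ c ⊕ b ⊗ c ⊗ j ⊗ l ⊕ b
  Sort arguments:  b ⊕ b ⊗ c ⊗ c ⊕ b ⊗ c ⊗ j ⊗ l ⊕ c ⊕ j
Right:  c ⊕ (b ⊗ c) ⊗ c ⊕ (j ⊕ b) ⊕ (l ⊗ b) ⊗ (j ⊗ c)
  Un-nest:  c ⊕ b ⊗ c ⊗ c ⊕ j ⊕ b ⊕ b ⊗ c ⊗ j ⊗ l
  Sort:  b ⊕ b ⊗ c ⊗ c ⊕ b ⊗ c ⊗ j ⊗ l ⊕ c ⊕ j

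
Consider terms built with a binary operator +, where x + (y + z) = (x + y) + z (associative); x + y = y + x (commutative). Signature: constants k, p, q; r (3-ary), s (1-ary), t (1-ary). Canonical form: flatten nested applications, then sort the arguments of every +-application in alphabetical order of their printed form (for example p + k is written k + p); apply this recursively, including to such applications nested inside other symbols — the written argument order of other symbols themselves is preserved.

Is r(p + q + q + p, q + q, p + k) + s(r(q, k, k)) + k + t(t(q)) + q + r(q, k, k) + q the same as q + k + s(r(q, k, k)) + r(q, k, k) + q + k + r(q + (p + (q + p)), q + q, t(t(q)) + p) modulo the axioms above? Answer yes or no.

Answer: no — k + q + q + r(p + p + q + q, q + q, k + p) + r(q, k, k) + s(r(q, k, k)) + t(t(q)) vs k + k + q + q + r(p + p + q + q, q + q, p + t(t(q))) + r(q, k, k) + s(r(q, k, k))

Derivation:
Left:  r(p + q + q + p, q + q, p + k) + s(r(q, k, k)) + k + t(t(q)) + q + r(q, k, k) + q
  Simplify inside:  r(p + q + q + p, q + q, p + k)  →  r(p + p + q + q, q + q, k + p)
  Sort arguments:  k + q + q + r(p + p + q + q, q + q, k + p) + r(q, k, k) + s(r(q, k, k)) + t(t(q))
Right:  q + k + s(r(q, k, k)) + r(q, k, k) + q + k + r(q + (p + (q + p)), q + q, t(t(q)) + p)
  Simplify inside:  r(q + (p + (q + p)), q + q, t(t(q)) + p)  →  r(p + p + q + q, q + q, p + t(t(q)))
  Sort:  k + k + q + q + r(p + p + q + q, q + q, p + t(t(q))) + r(q, k, k) + s(r(q, k, k))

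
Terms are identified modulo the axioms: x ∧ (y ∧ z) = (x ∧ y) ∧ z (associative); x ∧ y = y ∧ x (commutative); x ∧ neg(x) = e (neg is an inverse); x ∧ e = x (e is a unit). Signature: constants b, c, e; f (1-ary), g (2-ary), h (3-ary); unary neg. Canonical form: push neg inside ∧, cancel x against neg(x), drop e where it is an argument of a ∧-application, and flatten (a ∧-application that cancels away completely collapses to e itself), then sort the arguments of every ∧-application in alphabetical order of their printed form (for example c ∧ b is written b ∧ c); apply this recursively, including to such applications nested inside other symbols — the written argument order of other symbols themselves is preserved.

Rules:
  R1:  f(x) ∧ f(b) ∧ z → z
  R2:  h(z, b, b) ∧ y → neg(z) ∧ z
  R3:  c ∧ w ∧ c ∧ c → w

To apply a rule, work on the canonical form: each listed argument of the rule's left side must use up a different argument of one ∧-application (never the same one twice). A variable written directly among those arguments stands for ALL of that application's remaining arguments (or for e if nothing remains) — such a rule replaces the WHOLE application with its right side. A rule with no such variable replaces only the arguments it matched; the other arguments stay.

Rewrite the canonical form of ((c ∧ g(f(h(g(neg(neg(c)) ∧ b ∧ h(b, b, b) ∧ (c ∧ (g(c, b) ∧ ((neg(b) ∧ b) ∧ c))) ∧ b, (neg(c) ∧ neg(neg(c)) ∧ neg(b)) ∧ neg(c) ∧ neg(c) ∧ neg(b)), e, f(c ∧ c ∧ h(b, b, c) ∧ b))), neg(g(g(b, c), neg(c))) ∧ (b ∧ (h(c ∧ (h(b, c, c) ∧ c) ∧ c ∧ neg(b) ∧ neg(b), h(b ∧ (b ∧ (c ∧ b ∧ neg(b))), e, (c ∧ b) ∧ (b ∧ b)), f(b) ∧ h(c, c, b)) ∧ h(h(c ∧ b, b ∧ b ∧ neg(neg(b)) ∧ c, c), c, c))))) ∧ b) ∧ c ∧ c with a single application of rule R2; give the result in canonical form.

Canonical form:  b ∧ c ∧ c ∧ c ∧ g(f(h(g(b ∧ b ∧ c ∧ c ∧ c ∧ g(c, b) ∧ h(b, b, b), neg(b) ∧ neg(b) ∧ neg(c) ∧ neg(c)), e, f(b ∧ c ∧ c ∧ h(b, b, c)))), b ∧ h(c ∧ c ∧ c ∧ h(b, c, c) ∧ neg(b) ∧ neg(b), h(b ∧ b ∧ c, e, b ∧ b ∧ b ∧ c), f(b) ∧ h(c, c, b)) ∧ h(h(b ∧ c, b ∧ b ∧ b ∧ c, c), c, c) ∧ neg(g(g(b, c), neg(c))))
R2 matches:  uses h(b, b, b);  y := b ∧ b ∧ c ∧ c ∧ c ∧ g(c, b), z := b
Every leftover argument binds to the variable; the entire application is replaced.
Result:  b ∧ c ∧ c ∧ c ∧ g(f(h(g(e, neg(b) ∧ neg(b) ∧ neg(c) ∧ neg(c)), e, f(b ∧ c ∧ c ∧ h(b, b, c)))), b ∧ h(c ∧ c ∧ c ∧ h(b, c, c) ∧ neg(b) ∧ neg(b), h(b ∧ b ∧ c, e, b ∧ b ∧ b ∧ c), f(b) ∧ h(c, c, b)) ∧ h(h(b ∧ c, b ∧ b ∧ b ∧ c, c), c, c) ∧ neg(g(g(b, c), neg(c))))

Answer: b ∧ c ∧ c ∧ c ∧ g(f(h(g(e, neg(b) ∧ neg(b) ∧ neg(c) ∧ neg(c)), e, f(b ∧ c ∧ c ∧ h(b, b, c)))), b ∧ h(c ∧ c ∧ c ∧ h(b, c, c) ∧ neg(b) ∧ neg(b), h(b ∧ b ∧ c, e, b ∧ b ∧ b ∧ c), f(b) ∧ h(c, c, b)) ∧ h(h(b ∧ c, b ∧ b ∧ b ∧ c, c), c, c) ∧ neg(g(g(b, c), neg(c))))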